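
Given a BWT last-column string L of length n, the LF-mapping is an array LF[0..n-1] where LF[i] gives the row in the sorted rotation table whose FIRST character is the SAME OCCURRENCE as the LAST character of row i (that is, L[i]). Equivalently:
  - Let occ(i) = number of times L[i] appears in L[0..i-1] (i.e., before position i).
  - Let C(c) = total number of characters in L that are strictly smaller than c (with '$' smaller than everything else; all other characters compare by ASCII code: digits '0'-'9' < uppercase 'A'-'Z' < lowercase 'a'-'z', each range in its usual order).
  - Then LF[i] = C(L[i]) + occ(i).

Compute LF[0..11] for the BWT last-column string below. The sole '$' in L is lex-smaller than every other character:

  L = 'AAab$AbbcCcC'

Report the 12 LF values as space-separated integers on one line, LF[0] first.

Answer: 1 2 6 7 0 3 8 9 10 4 11 5

Derivation:
Char counts: '$':1, 'A':3, 'C':2, 'a':1, 'b':3, 'c':2
C (first-col start): C('$')=0, C('A')=1, C('C')=4, C('a')=6, C('b')=7, C('c')=10
L[0]='A': occ=0, LF[0]=C('A')+0=1+0=1
L[1]='A': occ=1, LF[1]=C('A')+1=1+1=2
L[2]='a': occ=0, LF[2]=C('a')+0=6+0=6
L[3]='b': occ=0, LF[3]=C('b')+0=7+0=7
L[4]='$': occ=0, LF[4]=C('$')+0=0+0=0
L[5]='A': occ=2, LF[5]=C('A')+2=1+2=3
L[6]='b': occ=1, LF[6]=C('b')+1=7+1=8
L[7]='b': occ=2, LF[7]=C('b')+2=7+2=9
L[8]='c': occ=0, LF[8]=C('c')+0=10+0=10
L[9]='C': occ=0, LF[9]=C('C')+0=4+0=4
L[10]='c': occ=1, LF[10]=C('c')+1=10+1=11
L[11]='C': occ=1, LF[11]=C('C')+1=4+1=5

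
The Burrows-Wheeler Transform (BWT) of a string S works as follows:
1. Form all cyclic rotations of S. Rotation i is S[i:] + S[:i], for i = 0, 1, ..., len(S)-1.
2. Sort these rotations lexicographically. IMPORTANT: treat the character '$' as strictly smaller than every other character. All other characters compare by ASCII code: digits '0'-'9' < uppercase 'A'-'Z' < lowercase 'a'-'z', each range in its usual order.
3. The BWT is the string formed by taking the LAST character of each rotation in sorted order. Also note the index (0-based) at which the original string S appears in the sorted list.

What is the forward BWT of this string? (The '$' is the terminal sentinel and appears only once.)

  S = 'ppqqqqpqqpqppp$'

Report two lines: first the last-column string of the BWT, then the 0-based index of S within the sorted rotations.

Answer: pppq$qqppqqpqqp
4

Derivation:
All 15 rotations (rotation i = S[i:]+S[:i]):
  rot[0] = ppqqqqpqqpqppp$
  rot[1] = pqqqqpqqpqppp$p
  rot[2] = qqqqpqqpqppp$pp
  rot[3] = qqqpqqpqppp$ppq
  rot[4] = qqpqqpqppp$ppqq
  rot[5] = qpqqpqppp$ppqqq
  rot[6] = pqqpqppp$ppqqqq
  rot[7] = qqpqppp$ppqqqqp
  rot[8] = qpqppp$ppqqqqpq
  rot[9] = pqppp$ppqqqqpqq
  rot[10] = qppp$ppqqqqpqqp
  rot[11] = ppp$ppqqqqpqqpq
  rot[12] = pp$ppqqqqpqqpqp
  rot[13] = p$ppqqqqpqqpqpp
  rot[14] = $ppqqqqpqqpqppp
Sorted (with $ < everything):
  sorted[0] = $ppqqqqpqqpqppp  (last char: 'p')
  sorted[1] = p$ppqqqqpqqpqpp  (last char: 'p')
  sorted[2] = pp$ppqqqqpqqpqp  (last char: 'p')
  sorted[3] = ppp$ppqqqqpqqpq  (last char: 'q')
  sorted[4] = ppqqqqpqqpqppp$  (last char: '$')
  sorted[5] = pqppp$ppqqqqpqq  (last char: 'q')
  sorted[6] = pqqpqppp$ppqqqq  (last char: 'q')
  sorted[7] = pqqqqpqqpqppp$p  (last char: 'p')
  sorted[8] = qppp$ppqqqqpqqp  (last char: 'p')
  sorted[9] = qpqppp$ppqqqqpq  (last char: 'q')
  sorted[10] = qpqqpqppp$ppqqq  (last char: 'q')
  sorted[11] = qqpqppp$ppqqqqp  (last char: 'p')
  sorted[12] = qqpqqpqppp$ppqq  (last char: 'q')
  sorted[13] = qqqpqqpqppp$ppq  (last char: 'q')
  sorted[14] = qqqqpqqpqppp$pp  (last char: 'p')
Last column: pppq$qqppqqpqqp
Original string S is at sorted index 4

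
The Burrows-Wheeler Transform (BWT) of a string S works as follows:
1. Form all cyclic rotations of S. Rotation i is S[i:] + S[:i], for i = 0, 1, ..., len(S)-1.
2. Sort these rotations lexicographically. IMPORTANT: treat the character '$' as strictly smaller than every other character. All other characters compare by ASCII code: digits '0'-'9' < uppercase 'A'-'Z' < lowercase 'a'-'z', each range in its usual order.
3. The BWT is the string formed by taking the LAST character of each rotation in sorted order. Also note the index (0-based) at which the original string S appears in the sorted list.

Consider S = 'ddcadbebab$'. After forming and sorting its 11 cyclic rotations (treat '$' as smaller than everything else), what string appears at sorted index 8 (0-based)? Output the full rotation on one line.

Answer: dcadbebab$d

Derivation:
All 11 rotations (rotation i = S[i:]+S[:i]):
  rot[0] = ddcadbebab$
  rot[1] = dcadbebab$d
  rot[2] = cadbebab$dd
  rot[3] = adbebab$ddc
  rot[4] = dbebab$ddca
  rot[5] = bebab$ddcad
  rot[6] = ebab$ddcadb
  rot[7] = bab$ddcadbe
  rot[8] = ab$ddcadbeb
  rot[9] = b$ddcadbeba
  rot[10] = $ddcadbebab
Sorted (with $ < everything):
  sorted[0] = $ddcadbebab
  sorted[1] = ab$ddcadbeb
  sorted[2] = adbebab$ddc
  sorted[3] = b$ddcadbeba
  sorted[4] = bab$ddcadbe
  sorted[5] = bebab$ddcad
  sorted[6] = cadbebab$dd
  sorted[7] = dbebab$ddca
  sorted[8] = dcadbebab$d
  sorted[9] = ddcadbebab$
  sorted[10] = ebab$ddcadb
sorted[8] = dcadbebab$d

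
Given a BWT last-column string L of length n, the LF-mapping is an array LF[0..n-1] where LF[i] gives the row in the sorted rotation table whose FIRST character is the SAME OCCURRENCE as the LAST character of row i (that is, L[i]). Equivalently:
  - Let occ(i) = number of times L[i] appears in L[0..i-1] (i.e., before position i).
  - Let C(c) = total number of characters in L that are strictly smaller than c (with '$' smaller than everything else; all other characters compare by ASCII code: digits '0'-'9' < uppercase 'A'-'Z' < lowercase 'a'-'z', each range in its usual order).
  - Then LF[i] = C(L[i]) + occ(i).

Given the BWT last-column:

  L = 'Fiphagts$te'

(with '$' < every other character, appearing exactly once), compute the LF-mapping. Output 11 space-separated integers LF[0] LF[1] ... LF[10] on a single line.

Char counts: '$':1, 'F':1, 'a':1, 'e':1, 'g':1, 'h':1, 'i':1, 'p':1, 's':1, 't':2
C (first-col start): C('$')=0, C('F')=1, C('a')=2, C('e')=3, C('g')=4, C('h')=5, C('i')=6, C('p')=7, C('s')=8, C('t')=9
L[0]='F': occ=0, LF[0]=C('F')+0=1+0=1
L[1]='i': occ=0, LF[1]=C('i')+0=6+0=6
L[2]='p': occ=0, LF[2]=C('p')+0=7+0=7
L[3]='h': occ=0, LF[3]=C('h')+0=5+0=5
L[4]='a': occ=0, LF[4]=C('a')+0=2+0=2
L[5]='g': occ=0, LF[5]=C('g')+0=4+0=4
L[6]='t': occ=0, LF[6]=C('t')+0=9+0=9
L[7]='s': occ=0, LF[7]=C('s')+0=8+0=8
L[8]='$': occ=0, LF[8]=C('$')+0=0+0=0
L[9]='t': occ=1, LF[9]=C('t')+1=9+1=10
L[10]='e': occ=0, LF[10]=C('e')+0=3+0=3

Answer: 1 6 7 5 2 4 9 8 0 10 3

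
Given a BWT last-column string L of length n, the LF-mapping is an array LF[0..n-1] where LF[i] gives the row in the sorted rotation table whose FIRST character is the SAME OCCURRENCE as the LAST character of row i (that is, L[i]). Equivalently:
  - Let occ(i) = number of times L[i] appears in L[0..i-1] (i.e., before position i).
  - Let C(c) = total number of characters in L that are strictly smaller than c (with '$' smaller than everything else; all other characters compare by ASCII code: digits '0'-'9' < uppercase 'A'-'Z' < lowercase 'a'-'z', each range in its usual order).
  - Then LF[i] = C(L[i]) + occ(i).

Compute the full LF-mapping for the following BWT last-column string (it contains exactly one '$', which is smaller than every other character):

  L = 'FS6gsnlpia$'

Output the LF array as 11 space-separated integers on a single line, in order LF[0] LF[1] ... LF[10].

Char counts: '$':1, '6':1, 'F':1, 'S':1, 'a':1, 'g':1, 'i':1, 'l':1, 'n':1, 'p':1, 's':1
C (first-col start): C('$')=0, C('6')=1, C('F')=2, C('S')=3, C('a')=4, C('g')=5, C('i')=6, C('l')=7, C('n')=8, C('p')=9, C('s')=10
L[0]='F': occ=0, LF[0]=C('F')+0=2+0=2
L[1]='S': occ=0, LF[1]=C('S')+0=3+0=3
L[2]='6': occ=0, LF[2]=C('6')+0=1+0=1
L[3]='g': occ=0, LF[3]=C('g')+0=5+0=5
L[4]='s': occ=0, LF[4]=C('s')+0=10+0=10
L[5]='n': occ=0, LF[5]=C('n')+0=8+0=8
L[6]='l': occ=0, LF[6]=C('l')+0=7+0=7
L[7]='p': occ=0, LF[7]=C('p')+0=9+0=9
L[8]='i': occ=0, LF[8]=C('i')+0=6+0=6
L[9]='a': occ=0, LF[9]=C('a')+0=4+0=4
L[10]='$': occ=0, LF[10]=C('$')+0=0+0=0

Answer: 2 3 1 5 10 8 7 9 6 4 0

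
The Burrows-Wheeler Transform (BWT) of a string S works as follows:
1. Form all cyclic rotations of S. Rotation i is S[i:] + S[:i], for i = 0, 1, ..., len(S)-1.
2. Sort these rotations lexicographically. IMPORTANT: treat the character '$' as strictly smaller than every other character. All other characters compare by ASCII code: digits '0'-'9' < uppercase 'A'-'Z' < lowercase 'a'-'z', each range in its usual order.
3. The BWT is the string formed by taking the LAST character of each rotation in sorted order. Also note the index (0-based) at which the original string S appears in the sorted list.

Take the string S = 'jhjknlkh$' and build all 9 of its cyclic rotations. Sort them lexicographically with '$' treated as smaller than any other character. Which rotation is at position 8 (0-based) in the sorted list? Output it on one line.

All 9 rotations (rotation i = S[i:]+S[:i]):
  rot[0] = jhjknlkh$
  rot[1] = hjknlkh$j
  rot[2] = jknlkh$jh
  rot[3] = knlkh$jhj
  rot[4] = nlkh$jhjk
  rot[5] = lkh$jhjkn
  rot[6] = kh$jhjknl
  rot[7] = h$jhjknlk
  rot[8] = $jhjknlkh
Sorted (with $ < everything):
  sorted[0] = $jhjknlkh
  sorted[1] = h$jhjknlk
  sorted[2] = hjknlkh$j
  sorted[3] = jhjknlkh$
  sorted[4] = jknlkh$jh
  sorted[5] = kh$jhjknl
  sorted[6] = knlkh$jhj
  sorted[7] = lkh$jhjkn
  sorted[8] = nlkh$jhjk
sorted[8] = nlkh$jhjk

Answer: nlkh$jhjk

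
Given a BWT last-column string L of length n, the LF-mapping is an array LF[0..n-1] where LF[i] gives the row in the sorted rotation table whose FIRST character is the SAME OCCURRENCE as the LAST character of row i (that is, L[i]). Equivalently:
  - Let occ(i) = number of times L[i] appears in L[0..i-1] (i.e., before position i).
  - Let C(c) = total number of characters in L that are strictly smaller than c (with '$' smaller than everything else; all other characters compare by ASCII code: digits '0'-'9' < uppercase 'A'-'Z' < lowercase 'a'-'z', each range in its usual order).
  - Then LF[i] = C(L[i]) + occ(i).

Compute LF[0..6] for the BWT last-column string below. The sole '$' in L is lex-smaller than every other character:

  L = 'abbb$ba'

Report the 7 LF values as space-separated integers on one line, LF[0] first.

Char counts: '$':1, 'a':2, 'b':4
C (first-col start): C('$')=0, C('a')=1, C('b')=3
L[0]='a': occ=0, LF[0]=C('a')+0=1+0=1
L[1]='b': occ=0, LF[1]=C('b')+0=3+0=3
L[2]='b': occ=1, LF[2]=C('b')+1=3+1=4
L[3]='b': occ=2, LF[3]=C('b')+2=3+2=5
L[4]='$': occ=0, LF[4]=C('$')+0=0+0=0
L[5]='b': occ=3, LF[5]=C('b')+3=3+3=6
L[6]='a': occ=1, LF[6]=C('a')+1=1+1=2

Answer: 1 3 4 5 0 6 2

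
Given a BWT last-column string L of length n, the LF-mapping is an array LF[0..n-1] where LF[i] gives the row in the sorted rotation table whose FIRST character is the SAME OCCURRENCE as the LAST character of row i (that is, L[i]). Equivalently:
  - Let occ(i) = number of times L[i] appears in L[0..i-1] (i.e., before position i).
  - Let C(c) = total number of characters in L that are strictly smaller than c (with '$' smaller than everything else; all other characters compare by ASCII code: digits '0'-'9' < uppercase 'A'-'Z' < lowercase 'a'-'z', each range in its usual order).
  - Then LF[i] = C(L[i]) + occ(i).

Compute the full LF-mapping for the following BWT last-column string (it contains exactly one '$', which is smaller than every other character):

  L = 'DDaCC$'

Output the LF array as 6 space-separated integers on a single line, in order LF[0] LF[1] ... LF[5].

Char counts: '$':1, 'C':2, 'D':2, 'a':1
C (first-col start): C('$')=0, C('C')=1, C('D')=3, C('a')=5
L[0]='D': occ=0, LF[0]=C('D')+0=3+0=3
L[1]='D': occ=1, LF[1]=C('D')+1=3+1=4
L[2]='a': occ=0, LF[2]=C('a')+0=5+0=5
L[3]='C': occ=0, LF[3]=C('C')+0=1+0=1
L[4]='C': occ=1, LF[4]=C('C')+1=1+1=2
L[5]='$': occ=0, LF[5]=C('$')+0=0+0=0

Answer: 3 4 5 1 2 0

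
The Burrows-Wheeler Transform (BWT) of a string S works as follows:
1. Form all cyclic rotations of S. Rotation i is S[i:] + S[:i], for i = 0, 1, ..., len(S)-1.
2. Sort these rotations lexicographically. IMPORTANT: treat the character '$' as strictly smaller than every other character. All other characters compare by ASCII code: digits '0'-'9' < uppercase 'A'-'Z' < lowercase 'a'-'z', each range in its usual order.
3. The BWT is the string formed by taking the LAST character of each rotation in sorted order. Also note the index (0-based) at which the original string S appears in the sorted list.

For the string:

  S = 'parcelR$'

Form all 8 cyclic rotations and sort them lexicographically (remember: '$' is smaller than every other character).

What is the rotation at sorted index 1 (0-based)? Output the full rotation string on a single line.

All 8 rotations (rotation i = S[i:]+S[:i]):
  rot[0] = parcelR$
  rot[1] = arcelR$p
  rot[2] = rcelR$pa
  rot[3] = celR$par
  rot[4] = elR$parc
  rot[5] = lR$parce
  rot[6] = R$parcel
  rot[7] = $parcelR
Sorted (with $ < everything):
  sorted[0] = $parcelR
  sorted[1] = R$parcel
  sorted[2] = arcelR$p
  sorted[3] = celR$par
  sorted[4] = elR$parc
  sorted[5] = lR$parce
  sorted[6] = parcelR$
  sorted[7] = rcelR$pa
sorted[1] = R$parcel

Answer: R$parcel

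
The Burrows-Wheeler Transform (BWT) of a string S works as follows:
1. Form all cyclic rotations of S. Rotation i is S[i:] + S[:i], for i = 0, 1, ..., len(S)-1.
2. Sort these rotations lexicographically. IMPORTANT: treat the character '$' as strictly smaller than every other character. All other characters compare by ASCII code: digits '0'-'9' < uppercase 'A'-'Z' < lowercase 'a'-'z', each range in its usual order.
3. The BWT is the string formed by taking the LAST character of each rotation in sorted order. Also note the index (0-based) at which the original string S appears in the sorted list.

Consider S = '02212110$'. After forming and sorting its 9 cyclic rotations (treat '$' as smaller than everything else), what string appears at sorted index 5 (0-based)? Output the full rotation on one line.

All 9 rotations (rotation i = S[i:]+S[:i]):
  rot[0] = 02212110$
  rot[1] = 2212110$0
  rot[2] = 212110$02
  rot[3] = 12110$022
  rot[4] = 2110$0221
  rot[5] = 110$02212
  rot[6] = 10$022121
  rot[7] = 0$0221211
  rot[8] = $02212110
Sorted (with $ < everything):
  sorted[0] = $02212110
  sorted[1] = 0$0221211
  sorted[2] = 02212110$
  sorted[3] = 10$022121
  sorted[4] = 110$02212
  sorted[5] = 12110$022
  sorted[6] = 2110$0221
  sorted[7] = 212110$02
  sorted[8] = 2212110$0
sorted[5] = 12110$022

Answer: 12110$022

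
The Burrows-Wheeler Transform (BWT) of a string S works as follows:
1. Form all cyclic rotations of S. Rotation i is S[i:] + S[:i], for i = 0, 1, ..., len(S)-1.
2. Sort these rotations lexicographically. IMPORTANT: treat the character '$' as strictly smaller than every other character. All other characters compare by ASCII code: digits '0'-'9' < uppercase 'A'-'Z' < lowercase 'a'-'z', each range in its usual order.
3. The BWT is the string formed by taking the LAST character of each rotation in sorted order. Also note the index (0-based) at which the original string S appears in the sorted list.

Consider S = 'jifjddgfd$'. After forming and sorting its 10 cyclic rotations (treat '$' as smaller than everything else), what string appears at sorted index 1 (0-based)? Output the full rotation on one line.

Answer: d$jifjddgf

Derivation:
All 10 rotations (rotation i = S[i:]+S[:i]):
  rot[0] = jifjddgfd$
  rot[1] = ifjddgfd$j
  rot[2] = fjddgfd$ji
  rot[3] = jddgfd$jif
  rot[4] = ddgfd$jifj
  rot[5] = dgfd$jifjd
  rot[6] = gfd$jifjdd
  rot[7] = fd$jifjddg
  rot[8] = d$jifjddgf
  rot[9] = $jifjddgfd
Sorted (with $ < everything):
  sorted[0] = $jifjddgfd
  sorted[1] = d$jifjddgf
  sorted[2] = ddgfd$jifj
  sorted[3] = dgfd$jifjd
  sorted[4] = fd$jifjddg
  sorted[5] = fjddgfd$ji
  sorted[6] = gfd$jifjdd
  sorted[7] = ifjddgfd$j
  sorted[8] = jddgfd$jif
  sorted[9] = jifjddgfd$
sorted[1] = d$jifjddgf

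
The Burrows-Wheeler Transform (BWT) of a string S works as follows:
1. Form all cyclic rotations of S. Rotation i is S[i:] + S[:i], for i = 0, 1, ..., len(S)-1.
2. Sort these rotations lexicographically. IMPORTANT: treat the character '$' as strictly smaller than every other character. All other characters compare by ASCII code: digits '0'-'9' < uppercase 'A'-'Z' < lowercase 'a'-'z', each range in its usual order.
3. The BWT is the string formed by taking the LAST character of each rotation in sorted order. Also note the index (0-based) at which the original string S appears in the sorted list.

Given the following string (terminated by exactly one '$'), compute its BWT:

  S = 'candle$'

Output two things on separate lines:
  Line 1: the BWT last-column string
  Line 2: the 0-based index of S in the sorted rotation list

All 7 rotations (rotation i = S[i:]+S[:i]):
  rot[0] = candle$
  rot[1] = andle$c
  rot[2] = ndle$ca
  rot[3] = dle$can
  rot[4] = le$cand
  rot[5] = e$candl
  rot[6] = $candle
Sorted (with $ < everything):
  sorted[0] = $candle  (last char: 'e')
  sorted[1] = andle$c  (last char: 'c')
  sorted[2] = candle$  (last char: '$')
  sorted[3] = dle$can  (last char: 'n')
  sorted[4] = e$candl  (last char: 'l')
  sorted[5] = le$cand  (last char: 'd')
  sorted[6] = ndle$ca  (last char: 'a')
Last column: ec$nlda
Original string S is at sorted index 2

Answer: ec$nlda
2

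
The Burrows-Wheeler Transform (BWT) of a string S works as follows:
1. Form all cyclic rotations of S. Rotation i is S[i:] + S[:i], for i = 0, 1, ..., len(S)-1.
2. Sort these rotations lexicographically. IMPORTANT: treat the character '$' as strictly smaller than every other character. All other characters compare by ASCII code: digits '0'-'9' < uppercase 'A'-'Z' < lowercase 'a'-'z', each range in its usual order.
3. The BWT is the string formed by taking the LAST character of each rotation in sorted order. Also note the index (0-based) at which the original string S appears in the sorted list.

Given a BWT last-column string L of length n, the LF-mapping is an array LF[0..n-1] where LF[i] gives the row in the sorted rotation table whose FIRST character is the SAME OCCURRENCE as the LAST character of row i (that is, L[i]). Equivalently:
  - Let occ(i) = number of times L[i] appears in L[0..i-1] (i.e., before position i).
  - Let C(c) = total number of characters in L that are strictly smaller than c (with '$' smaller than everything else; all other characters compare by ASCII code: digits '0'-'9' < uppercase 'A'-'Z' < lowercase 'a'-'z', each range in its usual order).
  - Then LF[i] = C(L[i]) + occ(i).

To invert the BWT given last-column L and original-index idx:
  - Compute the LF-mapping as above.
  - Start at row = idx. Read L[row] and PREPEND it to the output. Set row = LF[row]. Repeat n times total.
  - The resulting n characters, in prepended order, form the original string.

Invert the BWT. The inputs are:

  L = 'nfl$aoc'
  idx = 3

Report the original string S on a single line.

LF mapping: 5 3 4 0 1 6 2
Walk LF starting at row 3, prepending L[row]:
  step 1: row=3, L[3]='$', prepend. Next row=LF[3]=0
  step 2: row=0, L[0]='n', prepend. Next row=LF[0]=5
  step 3: row=5, L[5]='o', prepend. Next row=LF[5]=6
  step 4: row=6, L[6]='c', prepend. Next row=LF[6]=2
  step 5: row=2, L[2]='l', prepend. Next row=LF[2]=4
  step 6: row=4, L[4]='a', prepend. Next row=LF[4]=1
  step 7: row=1, L[1]='f', prepend. Next row=LF[1]=3
Reversed output: falcon$

Answer: falcon$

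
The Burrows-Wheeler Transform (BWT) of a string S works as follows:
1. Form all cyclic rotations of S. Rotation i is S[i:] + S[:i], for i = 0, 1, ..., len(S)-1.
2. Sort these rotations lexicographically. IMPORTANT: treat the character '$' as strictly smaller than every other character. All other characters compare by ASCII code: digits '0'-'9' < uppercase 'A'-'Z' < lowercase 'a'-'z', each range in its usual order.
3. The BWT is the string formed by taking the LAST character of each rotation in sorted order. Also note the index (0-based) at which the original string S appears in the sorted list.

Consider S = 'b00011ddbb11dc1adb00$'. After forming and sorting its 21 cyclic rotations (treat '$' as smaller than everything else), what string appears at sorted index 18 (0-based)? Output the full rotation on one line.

Answer: dbb11dc1adb00$b00011d

Derivation:
All 21 rotations (rotation i = S[i:]+S[:i]):
  rot[0] = b00011ddbb11dc1adb00$
  rot[1] = 00011ddbb11dc1adb00$b
  rot[2] = 0011ddbb11dc1adb00$b0
  rot[3] = 011ddbb11dc1adb00$b00
  rot[4] = 11ddbb11dc1adb00$b000
  rot[5] = 1ddbb11dc1adb00$b0001
  rot[6] = ddbb11dc1adb00$b00011
  rot[7] = dbb11dc1adb00$b00011d
  rot[8] = bb11dc1adb00$b00011dd
  rot[9] = b11dc1adb00$b00011ddb
  rot[10] = 11dc1adb00$b00011ddbb
  rot[11] = 1dc1adb00$b00011ddbb1
  rot[12] = dc1adb00$b00011ddbb11
  rot[13] = c1adb00$b00011ddbb11d
  rot[14] = 1adb00$b00011ddbb11dc
  rot[15] = adb00$b00011ddbb11dc1
  rot[16] = db00$b00011ddbb11dc1a
  rot[17] = b00$b00011ddbb11dc1ad
  rot[18] = 00$b00011ddbb11dc1adb
  rot[19] = 0$b00011ddbb11dc1adb0
  rot[20] = $b00011ddbb11dc1adb00
Sorted (with $ < everything):
  sorted[0] = $b00011ddbb11dc1adb00
  sorted[1] = 0$b00011ddbb11dc1adb0
  sorted[2] = 00$b00011ddbb11dc1adb
  sorted[3] = 00011ddbb11dc1adb00$b
  sorted[4] = 0011ddbb11dc1adb00$b0
  sorted[5] = 011ddbb11dc1adb00$b00
  sorted[6] = 11dc1adb00$b00011ddbb
  sorted[7] = 11ddbb11dc1adb00$b000
  sorted[8] = 1adb00$b00011ddbb11dc
  sorted[9] = 1dc1adb00$b00011ddbb1
  sorted[10] = 1ddbb11dc1adb00$b0001
  sorted[11] = adb00$b00011ddbb11dc1
  sorted[12] = b00$b00011ddbb11dc1ad
  sorted[13] = b00011ddbb11dc1adb00$
  sorted[14] = b11dc1adb00$b00011ddb
  sorted[15] = bb11dc1adb00$b00011dd
  sorted[16] = c1adb00$b00011ddbb11d
  sorted[17] = db00$b00011ddbb11dc1a
  sorted[18] = dbb11dc1adb00$b00011d
  sorted[19] = dc1adb00$b00011ddbb11
  sorted[20] = ddbb11dc1adb00$b00011
sorted[18] = dbb11dc1adb00$b00011d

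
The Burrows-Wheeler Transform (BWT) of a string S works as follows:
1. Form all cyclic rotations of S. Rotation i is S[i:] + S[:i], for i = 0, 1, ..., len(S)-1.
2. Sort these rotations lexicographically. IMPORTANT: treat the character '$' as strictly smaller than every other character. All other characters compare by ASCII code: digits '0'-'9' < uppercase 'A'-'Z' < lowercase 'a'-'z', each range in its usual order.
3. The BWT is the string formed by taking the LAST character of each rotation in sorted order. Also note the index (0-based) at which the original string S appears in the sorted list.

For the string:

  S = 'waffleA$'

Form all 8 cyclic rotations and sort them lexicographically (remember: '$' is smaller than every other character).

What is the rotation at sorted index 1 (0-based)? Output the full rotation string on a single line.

All 8 rotations (rotation i = S[i:]+S[:i]):
  rot[0] = waffleA$
  rot[1] = affleA$w
  rot[2] = ffleA$wa
  rot[3] = fleA$waf
  rot[4] = leA$waff
  rot[5] = eA$waffl
  rot[6] = A$waffle
  rot[7] = $waffleA
Sorted (with $ < everything):
  sorted[0] = $waffleA
  sorted[1] = A$waffle
  sorted[2] = affleA$w
  sorted[3] = eA$waffl
  sorted[4] = ffleA$wa
  sorted[5] = fleA$waf
  sorted[6] = leA$waff
  sorted[7] = waffleA$
sorted[1] = A$waffle

Answer: A$waffle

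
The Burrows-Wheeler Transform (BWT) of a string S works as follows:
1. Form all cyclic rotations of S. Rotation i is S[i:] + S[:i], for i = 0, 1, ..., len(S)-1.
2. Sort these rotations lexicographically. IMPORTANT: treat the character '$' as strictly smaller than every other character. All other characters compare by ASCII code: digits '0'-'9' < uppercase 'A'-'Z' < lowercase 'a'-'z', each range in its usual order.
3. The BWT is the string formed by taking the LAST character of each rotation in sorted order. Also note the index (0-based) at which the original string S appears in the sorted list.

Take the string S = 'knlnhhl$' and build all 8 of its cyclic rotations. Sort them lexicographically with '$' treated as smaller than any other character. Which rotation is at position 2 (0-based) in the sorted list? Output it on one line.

Answer: hl$knlnh

Derivation:
All 8 rotations (rotation i = S[i:]+S[:i]):
  rot[0] = knlnhhl$
  rot[1] = nlnhhl$k
  rot[2] = lnhhl$kn
  rot[3] = nhhl$knl
  rot[4] = hhl$knln
  rot[5] = hl$knlnh
  rot[6] = l$knlnhh
  rot[7] = $knlnhhl
Sorted (with $ < everything):
  sorted[0] = $knlnhhl
  sorted[1] = hhl$knln
  sorted[2] = hl$knlnh
  sorted[3] = knlnhhl$
  sorted[4] = l$knlnhh
  sorted[5] = lnhhl$kn
  sorted[6] = nhhl$knl
  sorted[7] = nlnhhl$k
sorted[2] = hl$knlnh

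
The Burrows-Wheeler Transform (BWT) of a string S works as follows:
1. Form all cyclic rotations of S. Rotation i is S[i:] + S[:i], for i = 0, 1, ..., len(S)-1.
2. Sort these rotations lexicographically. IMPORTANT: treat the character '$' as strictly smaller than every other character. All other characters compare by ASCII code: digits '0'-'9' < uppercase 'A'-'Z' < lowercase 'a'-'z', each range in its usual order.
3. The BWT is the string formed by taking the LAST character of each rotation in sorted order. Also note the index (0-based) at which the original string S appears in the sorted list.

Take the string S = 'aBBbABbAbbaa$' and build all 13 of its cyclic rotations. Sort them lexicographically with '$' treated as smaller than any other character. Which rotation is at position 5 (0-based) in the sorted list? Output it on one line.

Answer: BbAbbaa$aBBbA

Derivation:
All 13 rotations (rotation i = S[i:]+S[:i]):
  rot[0] = aBBbABbAbbaa$
  rot[1] = BBbABbAbbaa$a
  rot[2] = BbABbAbbaa$aB
  rot[3] = bABbAbbaa$aBB
  rot[4] = ABbAbbaa$aBBb
  rot[5] = BbAbbaa$aBBbA
  rot[6] = bAbbaa$aBBbAB
  rot[7] = Abbaa$aBBbABb
  rot[8] = bbaa$aBBbABbA
  rot[9] = baa$aBBbABbAb
  rot[10] = aa$aBBbABbAbb
  rot[11] = a$aBBbABbAbba
  rot[12] = $aBBbABbAbbaa
Sorted (with $ < everything):
  sorted[0] = $aBBbABbAbbaa
  sorted[1] = ABbAbbaa$aBBb
  sorted[2] = Abbaa$aBBbABb
  sorted[3] = BBbABbAbbaa$a
  sorted[4] = BbABbAbbaa$aB
  sorted[5] = BbAbbaa$aBBbA
  sorted[6] = a$aBBbABbAbba
  sorted[7] = aBBbABbAbbaa$
  sorted[8] = aa$aBBbABbAbb
  sorted[9] = bABbAbbaa$aBB
  sorted[10] = bAbbaa$aBBbAB
  sorted[11] = baa$aBBbABbAb
  sorted[12] = bbaa$aBBbABbA
sorted[5] = BbAbbaa$aBBbA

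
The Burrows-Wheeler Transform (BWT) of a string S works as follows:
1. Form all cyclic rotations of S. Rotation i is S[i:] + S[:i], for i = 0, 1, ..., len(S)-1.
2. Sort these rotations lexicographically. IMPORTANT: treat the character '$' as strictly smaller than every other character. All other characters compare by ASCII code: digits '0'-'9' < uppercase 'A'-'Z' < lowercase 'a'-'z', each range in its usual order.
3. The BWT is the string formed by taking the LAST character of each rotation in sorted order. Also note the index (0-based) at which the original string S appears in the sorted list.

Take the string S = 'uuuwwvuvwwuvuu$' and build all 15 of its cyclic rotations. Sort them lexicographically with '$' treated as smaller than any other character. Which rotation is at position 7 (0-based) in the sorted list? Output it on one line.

Answer: uwwvuvwwuvuu$uu

Derivation:
All 15 rotations (rotation i = S[i:]+S[:i]):
  rot[0] = uuuwwvuvwwuvuu$
  rot[1] = uuwwvuvwwuvuu$u
  rot[2] = uwwvuvwwuvuu$uu
  rot[3] = wwvuvwwuvuu$uuu
  rot[4] = wvuvwwuvuu$uuuw
  rot[5] = vuvwwuvuu$uuuww
  rot[6] = uvwwuvuu$uuuwwv
  rot[7] = vwwuvuu$uuuwwvu
  rot[8] = wwuvuu$uuuwwvuv
  rot[9] = wuvuu$uuuwwvuvw
  rot[10] = uvuu$uuuwwvuvww
  rot[11] = vuu$uuuwwvuvwwu
  rot[12] = uu$uuuwwvuvwwuv
  rot[13] = u$uuuwwvuvwwuvu
  rot[14] = $uuuwwvuvwwuvuu
Sorted (with $ < everything):
  sorted[0] = $uuuwwvuvwwuvuu
  sorted[1] = u$uuuwwvuvwwuvu
  sorted[2] = uu$uuuwwvuvwwuv
  sorted[3] = uuuwwvuvwwuvuu$
  sorted[4] = uuwwvuvwwuvuu$u
  sorted[5] = uvuu$uuuwwvuvww
  sorted[6] = uvwwuvuu$uuuwwv
  sorted[7] = uwwvuvwwuvuu$uu
  sorted[8] = vuu$uuuwwvuvwwu
  sorted[9] = vuvwwuvuu$uuuww
  sorted[10] = vwwuvuu$uuuwwvu
  sorted[11] = wuvuu$uuuwwvuvw
  sorted[12] = wvuvwwuvuu$uuuw
  sorted[13] = wwuvuu$uuuwwvuv
  sorted[14] = wwvuvwwuvuu$uuu
sorted[7] = uwwvuvwwuvuu$uu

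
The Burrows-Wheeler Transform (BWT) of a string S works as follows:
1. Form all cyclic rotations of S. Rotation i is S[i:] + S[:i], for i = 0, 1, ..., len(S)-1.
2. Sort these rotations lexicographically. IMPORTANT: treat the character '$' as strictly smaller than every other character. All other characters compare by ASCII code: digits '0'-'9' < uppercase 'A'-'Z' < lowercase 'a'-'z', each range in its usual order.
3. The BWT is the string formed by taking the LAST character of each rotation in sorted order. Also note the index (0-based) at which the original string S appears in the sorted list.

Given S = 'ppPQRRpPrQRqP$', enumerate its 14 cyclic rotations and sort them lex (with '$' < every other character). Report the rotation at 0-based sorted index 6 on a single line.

Answer: RRpPrQRqP$ppPQ

Derivation:
All 14 rotations (rotation i = S[i:]+S[:i]):
  rot[0] = ppPQRRpPrQRqP$
  rot[1] = pPQRRpPrQRqP$p
  rot[2] = PQRRpPrQRqP$pp
  rot[3] = QRRpPrQRqP$ppP
  rot[4] = RRpPrQRqP$ppPQ
  rot[5] = RpPrQRqP$ppPQR
  rot[6] = pPrQRqP$ppPQRR
  rot[7] = PrQRqP$ppPQRRp
  rot[8] = rQRqP$ppPQRRpP
  rot[9] = QRqP$ppPQRRpPr
  rot[10] = RqP$ppPQRRpPrQ
  rot[11] = qP$ppPQRRpPrQR
  rot[12] = P$ppPQRRpPrQRq
  rot[13] = $ppPQRRpPrQRqP
Sorted (with $ < everything):
  sorted[0] = $ppPQRRpPrQRqP
  sorted[1] = P$ppPQRRpPrQRq
  sorted[2] = PQRRpPrQRqP$pp
  sorted[3] = PrQRqP$ppPQRRp
  sorted[4] = QRRpPrQRqP$ppP
  sorted[5] = QRqP$ppPQRRpPr
  sorted[6] = RRpPrQRqP$ppPQ
  sorted[7] = RpPrQRqP$ppPQR
  sorted[8] = RqP$ppPQRRpPrQ
  sorted[9] = pPQRRpPrQRqP$p
  sorted[10] = pPrQRqP$ppPQRR
  sorted[11] = ppPQRRpPrQRqP$
  sorted[12] = qP$ppPQRRpPrQR
  sorted[13] = rQRqP$ppPQRRpP
sorted[6] = RRpPrQRqP$ppPQ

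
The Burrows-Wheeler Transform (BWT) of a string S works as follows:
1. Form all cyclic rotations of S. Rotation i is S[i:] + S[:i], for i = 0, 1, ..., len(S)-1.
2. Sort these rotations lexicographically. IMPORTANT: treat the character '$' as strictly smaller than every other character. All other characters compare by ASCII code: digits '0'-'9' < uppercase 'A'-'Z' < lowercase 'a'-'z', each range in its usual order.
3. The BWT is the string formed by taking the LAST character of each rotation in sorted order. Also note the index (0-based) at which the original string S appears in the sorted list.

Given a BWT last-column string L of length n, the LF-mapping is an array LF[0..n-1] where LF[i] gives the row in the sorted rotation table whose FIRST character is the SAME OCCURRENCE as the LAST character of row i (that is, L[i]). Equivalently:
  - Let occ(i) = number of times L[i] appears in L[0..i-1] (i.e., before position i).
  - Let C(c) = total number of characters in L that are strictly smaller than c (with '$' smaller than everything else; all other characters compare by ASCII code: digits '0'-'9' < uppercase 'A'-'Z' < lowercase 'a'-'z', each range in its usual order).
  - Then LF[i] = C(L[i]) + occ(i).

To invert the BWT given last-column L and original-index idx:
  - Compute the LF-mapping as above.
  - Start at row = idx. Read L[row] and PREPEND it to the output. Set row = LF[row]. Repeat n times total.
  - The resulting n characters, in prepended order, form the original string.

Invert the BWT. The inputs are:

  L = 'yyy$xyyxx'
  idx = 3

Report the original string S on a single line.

LF mapping: 4 5 6 0 1 7 8 2 3
Walk LF starting at row 3, prepending L[row]:
  step 1: row=3, L[3]='$', prepend. Next row=LF[3]=0
  step 2: row=0, L[0]='y', prepend. Next row=LF[0]=4
  step 3: row=4, L[4]='x', prepend. Next row=LF[4]=1
  step 4: row=1, L[1]='y', prepend. Next row=LF[1]=5
  step 5: row=5, L[5]='y', prepend. Next row=LF[5]=7
  step 6: row=7, L[7]='x', prepend. Next row=LF[7]=2
  step 7: row=2, L[2]='y', prepend. Next row=LF[2]=6
  step 8: row=6, L[6]='y', prepend. Next row=LF[6]=8
  step 9: row=8, L[8]='x', prepend. Next row=LF[8]=3
Reversed output: xyyxyyxy$

Answer: xyyxyyxy$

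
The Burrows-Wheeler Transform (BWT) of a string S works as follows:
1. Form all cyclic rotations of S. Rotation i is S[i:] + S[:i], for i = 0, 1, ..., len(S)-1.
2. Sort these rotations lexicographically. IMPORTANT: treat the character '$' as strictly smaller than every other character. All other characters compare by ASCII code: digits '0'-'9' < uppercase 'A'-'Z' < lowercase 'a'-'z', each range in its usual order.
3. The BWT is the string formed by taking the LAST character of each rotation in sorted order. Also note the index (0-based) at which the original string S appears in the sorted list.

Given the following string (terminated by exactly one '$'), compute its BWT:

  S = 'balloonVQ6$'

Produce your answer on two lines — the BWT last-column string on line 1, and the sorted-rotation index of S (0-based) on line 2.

All 11 rotations (rotation i = S[i:]+S[:i]):
  rot[0] = balloonVQ6$
  rot[1] = alloonVQ6$b
  rot[2] = lloonVQ6$ba
  rot[3] = loonVQ6$bal
  rot[4] = oonVQ6$ball
  rot[5] = onVQ6$ballo
  rot[6] = nVQ6$balloo
  rot[7] = VQ6$balloon
  rot[8] = Q6$balloonV
  rot[9] = 6$balloonVQ
  rot[10] = $balloonVQ6
Sorted (with $ < everything):
  sorted[0] = $balloonVQ6  (last char: '6')
  sorted[1] = 6$balloonVQ  (last char: 'Q')
  sorted[2] = Q6$balloonV  (last char: 'V')
  sorted[3] = VQ6$balloon  (last char: 'n')
  sorted[4] = alloonVQ6$b  (last char: 'b')
  sorted[5] = balloonVQ6$  (last char: '$')
  sorted[6] = lloonVQ6$ba  (last char: 'a')
  sorted[7] = loonVQ6$bal  (last char: 'l')
  sorted[8] = nVQ6$balloo  (last char: 'o')
  sorted[9] = onVQ6$ballo  (last char: 'o')
  sorted[10] = oonVQ6$ball  (last char: 'l')
Last column: 6QVnb$alool
Original string S is at sorted index 5

Answer: 6QVnb$alool
5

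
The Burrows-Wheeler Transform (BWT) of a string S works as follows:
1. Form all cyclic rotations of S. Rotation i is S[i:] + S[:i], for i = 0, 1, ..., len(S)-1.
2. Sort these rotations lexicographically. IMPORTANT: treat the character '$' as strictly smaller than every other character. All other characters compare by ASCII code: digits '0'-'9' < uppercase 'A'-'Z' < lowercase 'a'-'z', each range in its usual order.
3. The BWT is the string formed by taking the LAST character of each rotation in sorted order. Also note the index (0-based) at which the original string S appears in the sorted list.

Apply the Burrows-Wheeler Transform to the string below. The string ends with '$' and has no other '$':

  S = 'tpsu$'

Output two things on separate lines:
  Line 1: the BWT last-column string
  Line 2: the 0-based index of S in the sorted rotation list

All 5 rotations (rotation i = S[i:]+S[:i]):
  rot[0] = tpsu$
  rot[1] = psu$t
  rot[2] = su$tp
  rot[3] = u$tps
  rot[4] = $tpsu
Sorted (with $ < everything):
  sorted[0] = $tpsu  (last char: 'u')
  sorted[1] = psu$t  (last char: 't')
  sorted[2] = su$tp  (last char: 'p')
  sorted[3] = tpsu$  (last char: '$')
  sorted[4] = u$tps  (last char: 's')
Last column: utp$s
Original string S is at sorted index 3

Answer: utp$s
3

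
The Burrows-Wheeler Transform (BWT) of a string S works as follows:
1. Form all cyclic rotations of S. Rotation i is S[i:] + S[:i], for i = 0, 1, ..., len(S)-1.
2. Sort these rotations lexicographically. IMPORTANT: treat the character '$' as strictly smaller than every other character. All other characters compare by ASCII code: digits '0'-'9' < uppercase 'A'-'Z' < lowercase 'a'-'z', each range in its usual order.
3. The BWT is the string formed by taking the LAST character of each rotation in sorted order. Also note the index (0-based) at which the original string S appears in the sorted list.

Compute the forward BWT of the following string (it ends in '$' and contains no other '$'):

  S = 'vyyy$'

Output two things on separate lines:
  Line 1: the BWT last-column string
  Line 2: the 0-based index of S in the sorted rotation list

All 5 rotations (rotation i = S[i:]+S[:i]):
  rot[0] = vyyy$
  rot[1] = yyy$v
  rot[2] = yy$vy
  rot[3] = y$vyy
  rot[4] = $vyyy
Sorted (with $ < everything):
  sorted[0] = $vyyy  (last char: 'y')
  sorted[1] = vyyy$  (last char: '$')
  sorted[2] = y$vyy  (last char: 'y')
  sorted[3] = yy$vy  (last char: 'y')
  sorted[4] = yyy$v  (last char: 'v')
Last column: y$yyv
Original string S is at sorted index 1

Answer: y$yyv
1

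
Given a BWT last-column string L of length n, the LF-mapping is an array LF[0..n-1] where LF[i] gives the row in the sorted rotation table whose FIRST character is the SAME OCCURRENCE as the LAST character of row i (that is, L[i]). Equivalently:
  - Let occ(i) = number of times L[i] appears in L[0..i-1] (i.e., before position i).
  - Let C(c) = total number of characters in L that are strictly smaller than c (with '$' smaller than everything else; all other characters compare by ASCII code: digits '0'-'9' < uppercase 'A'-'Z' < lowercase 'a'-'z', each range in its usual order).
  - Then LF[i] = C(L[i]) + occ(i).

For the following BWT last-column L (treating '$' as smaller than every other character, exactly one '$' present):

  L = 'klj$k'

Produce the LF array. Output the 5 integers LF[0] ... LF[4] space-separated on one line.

Answer: 2 4 1 0 3

Derivation:
Char counts: '$':1, 'j':1, 'k':2, 'l':1
C (first-col start): C('$')=0, C('j')=1, C('k')=2, C('l')=4
L[0]='k': occ=0, LF[0]=C('k')+0=2+0=2
L[1]='l': occ=0, LF[1]=C('l')+0=4+0=4
L[2]='j': occ=0, LF[2]=C('j')+0=1+0=1
L[3]='$': occ=0, LF[3]=C('$')+0=0+0=0
L[4]='k': occ=1, LF[4]=C('k')+1=2+1=3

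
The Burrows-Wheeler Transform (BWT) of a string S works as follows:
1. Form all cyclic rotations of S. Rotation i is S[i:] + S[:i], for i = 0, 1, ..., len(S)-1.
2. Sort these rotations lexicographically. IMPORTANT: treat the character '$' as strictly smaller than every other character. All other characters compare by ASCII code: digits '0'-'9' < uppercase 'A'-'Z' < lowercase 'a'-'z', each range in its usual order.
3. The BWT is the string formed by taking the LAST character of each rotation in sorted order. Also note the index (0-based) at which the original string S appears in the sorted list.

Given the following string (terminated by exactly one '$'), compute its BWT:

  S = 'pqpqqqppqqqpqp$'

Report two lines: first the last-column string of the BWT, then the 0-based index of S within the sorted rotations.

Answer: pqqq$qppqqpqqpp
4

Derivation:
All 15 rotations (rotation i = S[i:]+S[:i]):
  rot[0] = pqpqqqppqqqpqp$
  rot[1] = qpqqqppqqqpqp$p
  rot[2] = pqqqppqqqpqp$pq
  rot[3] = qqqppqqqpqp$pqp
  rot[4] = qqppqqqpqp$pqpq
  rot[5] = qppqqqpqp$pqpqq
  rot[6] = ppqqqpqp$pqpqqq
  rot[7] = pqqqpqp$pqpqqqp
  rot[8] = qqqpqp$pqpqqqpp
  rot[9] = qqpqp$pqpqqqppq
  rot[10] = qpqp$pqpqqqppqq
  rot[11] = pqp$pqpqqqppqqq
  rot[12] = qp$pqpqqqppqqqp
  rot[13] = p$pqpqqqppqqqpq
  rot[14] = $pqpqqqppqqqpqp
Sorted (with $ < everything):
  sorted[0] = $pqpqqqppqqqpqp  (last char: 'p')
  sorted[1] = p$pqpqqqppqqqpq  (last char: 'q')
  sorted[2] = ppqqqpqp$pqpqqq  (last char: 'q')
  sorted[3] = pqp$pqpqqqppqqq  (last char: 'q')
  sorted[4] = pqpqqqppqqqpqp$  (last char: '$')
  sorted[5] = pqqqppqqqpqp$pq  (last char: 'q')
  sorted[6] = pqqqpqp$pqpqqqp  (last char: 'p')
  sorted[7] = qp$pqpqqqppqqqp  (last char: 'p')
  sorted[8] = qppqqqpqp$pqpqq  (last char: 'q')
  sorted[9] = qpqp$pqpqqqppqq  (last char: 'q')
  sorted[10] = qpqqqppqqqpqp$p  (last char: 'p')
  sorted[11] = qqppqqqpqp$pqpq  (last char: 'q')
  sorted[12] = qqpqp$pqpqqqppq  (last char: 'q')
  sorted[13] = qqqppqqqpqp$pqp  (last char: 'p')
  sorted[14] = qqqpqp$pqpqqqpp  (last char: 'p')
Last column: pqqq$qppqqpqqpp
Original string S is at sorted index 4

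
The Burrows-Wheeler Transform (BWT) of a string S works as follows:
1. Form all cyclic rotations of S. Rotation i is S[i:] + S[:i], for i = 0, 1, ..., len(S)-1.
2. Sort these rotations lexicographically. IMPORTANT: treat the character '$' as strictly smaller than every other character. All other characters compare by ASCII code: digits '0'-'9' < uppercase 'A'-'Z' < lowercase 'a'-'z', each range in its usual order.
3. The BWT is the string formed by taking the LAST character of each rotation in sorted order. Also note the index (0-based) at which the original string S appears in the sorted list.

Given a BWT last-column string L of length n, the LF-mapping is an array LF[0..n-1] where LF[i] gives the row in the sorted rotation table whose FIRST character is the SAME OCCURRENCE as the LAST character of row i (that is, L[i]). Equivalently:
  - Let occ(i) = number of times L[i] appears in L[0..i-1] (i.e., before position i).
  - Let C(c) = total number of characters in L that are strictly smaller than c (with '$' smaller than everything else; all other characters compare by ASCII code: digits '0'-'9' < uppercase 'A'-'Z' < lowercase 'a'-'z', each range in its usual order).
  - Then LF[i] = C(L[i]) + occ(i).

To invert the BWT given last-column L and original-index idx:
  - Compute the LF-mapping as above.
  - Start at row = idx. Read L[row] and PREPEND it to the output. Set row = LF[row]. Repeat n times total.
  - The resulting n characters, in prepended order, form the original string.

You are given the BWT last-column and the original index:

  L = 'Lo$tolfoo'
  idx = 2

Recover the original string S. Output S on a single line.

LF mapping: 1 4 0 8 5 3 2 6 7
Walk LF starting at row 2, prepending L[row]:
  step 1: row=2, L[2]='$', prepend. Next row=LF[2]=0
  step 2: row=0, L[0]='L', prepend. Next row=LF[0]=1
  step 3: row=1, L[1]='o', prepend. Next row=LF[1]=4
  step 4: row=4, L[4]='o', prepend. Next row=LF[4]=5
  step 5: row=5, L[5]='l', prepend. Next row=LF[5]=3
  step 6: row=3, L[3]='t', prepend. Next row=LF[3]=8
  step 7: row=8, L[8]='o', prepend. Next row=LF[8]=7
  step 8: row=7, L[7]='o', prepend. Next row=LF[7]=6
  step 9: row=6, L[6]='f', prepend. Next row=LF[6]=2
Reversed output: footlooL$

Answer: footlooL$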